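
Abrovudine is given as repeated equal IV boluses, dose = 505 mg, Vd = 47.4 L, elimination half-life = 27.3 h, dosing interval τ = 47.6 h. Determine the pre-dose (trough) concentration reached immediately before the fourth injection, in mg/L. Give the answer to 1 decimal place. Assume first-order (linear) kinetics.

C₀ per dose = Dose / Vd = 505 / 47.4 = 10.65 mg/L
k = ln2 / t½ = 0.693147 / 27.3 = 0.02539 h⁻¹
Fraction remaining after one interval: r = e^(−kτ) = e^(−0.02539 × 47.6) = 0.2986
Before dose 4, 3 doses have been given (aged 1τ, 2τ, 3τ).
C_trough = C₀ × (r + r² + … + r^3) = C₀ × r(1−r^3)/(1−r)
        = 10.65 × 0.2986 × (1 − 0.02662) / (1 − 0.2986) = 4.413 mg/L

4.4 mg/L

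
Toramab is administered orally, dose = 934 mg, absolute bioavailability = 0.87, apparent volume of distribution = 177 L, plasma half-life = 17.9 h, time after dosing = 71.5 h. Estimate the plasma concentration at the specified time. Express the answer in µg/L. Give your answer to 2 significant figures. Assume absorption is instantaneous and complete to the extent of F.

290 µg/L

Amount reaching circulation = F × Dose = 0.87 × 934.0 = 812.6 mg
C₀ = F·Dose / Vd = 812.6 / 177 = 4.591 mg/L
k = ln2 / t½ = 0.693147 / 17.9 = 0.03872 h⁻¹
C = C₀ · e^(−k·t) = 4.591 × e^(−0.03872 × 71.5)
  = 4.591 × 0.06276 = 0.2881 mg/L
Convert: 0.2881 mg/L × 1000 = 288.1 µg/L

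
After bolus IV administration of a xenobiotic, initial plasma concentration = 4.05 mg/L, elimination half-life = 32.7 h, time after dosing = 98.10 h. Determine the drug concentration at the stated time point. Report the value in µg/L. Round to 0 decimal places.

506 µg/L

k = ln2 / t½ = 0.693147 / 32.7 = 0.02120 h⁻¹
t / t½ = 98.10 / 32.7 = 3 half-lives
C = C₀ × (1/2)^3 = 4.050 × 0.1250 = 0.5063 mg/L
Convert: 0.5063 mg/L × 1000 = 506.3 µg/L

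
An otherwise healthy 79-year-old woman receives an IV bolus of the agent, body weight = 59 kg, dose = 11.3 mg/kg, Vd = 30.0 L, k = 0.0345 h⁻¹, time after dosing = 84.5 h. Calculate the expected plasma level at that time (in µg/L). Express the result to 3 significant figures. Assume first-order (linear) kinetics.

1200 µg/L

Total dose = 11.3 × 59 = 666.7 mg
C₀ = Dose / Vd = 666.7 / 30.0 = 22.22 mg/L
C = C₀ · e^(−k·t) = 22.22 × e^(−0.03450 × 84.5)
  = 22.22 × 0.05419 = 1.204 mg/L
Convert: 1.204 mg/L × 1000 = 1204 µg/L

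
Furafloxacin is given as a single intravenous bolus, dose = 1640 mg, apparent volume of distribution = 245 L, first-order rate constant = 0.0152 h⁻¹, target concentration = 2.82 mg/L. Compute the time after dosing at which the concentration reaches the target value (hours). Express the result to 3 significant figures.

56.9 h

C₀ = Dose / Vd = 1640 / 245 = 6.694 mg/L
t = ln(C₀ / C) / k = ln(6.694 / 2.82) / 0.01520
  = ln(2.374) / 0.01520 = 0.8646 / 0.01520 = 56.88 h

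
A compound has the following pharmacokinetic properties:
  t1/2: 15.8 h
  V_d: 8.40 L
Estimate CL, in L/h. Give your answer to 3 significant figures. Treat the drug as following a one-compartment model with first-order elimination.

k = ln2 / t½ = 0.693147 / 15.8 = 0.04387 h⁻¹
CL = k × Vd = 0.04387 × 8.40 = 0.3685 L/h

0.369 L/h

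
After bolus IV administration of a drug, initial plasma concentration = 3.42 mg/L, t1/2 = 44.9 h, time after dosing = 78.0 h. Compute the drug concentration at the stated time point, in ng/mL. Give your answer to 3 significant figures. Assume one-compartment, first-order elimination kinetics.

1030 ng/mL

k = ln2 / t½ = 0.693147 / 44.9 = 0.01544 h⁻¹
C = C₀ · e^(−k·t) = 3.420 × e^(−0.01544 × 78.0)
  = 3.420 × 0.2999 = 1.026 mg/L
Convert: 1.026 mg/L × 1000 = 1026 ng/mL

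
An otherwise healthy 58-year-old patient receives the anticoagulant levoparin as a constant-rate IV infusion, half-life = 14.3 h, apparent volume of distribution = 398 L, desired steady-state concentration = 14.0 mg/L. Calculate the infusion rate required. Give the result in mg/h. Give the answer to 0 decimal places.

k = ln2 / t½ = 0.693147 / 14.3 = 0.04847 h⁻¹
CL = k × Vd = 0.04847 × 398 = 19.29 L/h
At steady state, infusion rate R₀ = Css × CL = 14.0 × 19.29 = 270.1 mg/h

270 mg/h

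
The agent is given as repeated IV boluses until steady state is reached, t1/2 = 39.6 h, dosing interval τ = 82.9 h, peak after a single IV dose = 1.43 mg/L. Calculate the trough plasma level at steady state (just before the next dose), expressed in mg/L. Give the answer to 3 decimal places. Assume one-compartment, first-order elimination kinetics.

k = ln2 / t½ = 0.693147 / 39.6 = 0.01750 h⁻¹
e^(−kτ) = e^(−0.01750 × 82.9) = 0.2344
Accumulation ratio R = 1 / (1 − e^(−kτ)) = 1 / (1 − 0.2344) = 1.306
Steady-state trough = C₀ × R × e^(−kτ) = 1.43 × 1.306 × 0.2344 = 0.4378 mg/L

0.438 mg/L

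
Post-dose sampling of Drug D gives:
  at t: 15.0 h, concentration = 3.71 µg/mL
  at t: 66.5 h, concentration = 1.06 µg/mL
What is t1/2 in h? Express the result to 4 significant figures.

28.49 h

k = ln(C₁/C₂) / (t₂ − t₁) = ln(3.71/1.06) / (66.5 − 15.0)
  = 1.253 / 51.50 = 0.02433 h⁻¹
t½ = ln2 / k = 0.693147 / 0.02433 = 28.49 h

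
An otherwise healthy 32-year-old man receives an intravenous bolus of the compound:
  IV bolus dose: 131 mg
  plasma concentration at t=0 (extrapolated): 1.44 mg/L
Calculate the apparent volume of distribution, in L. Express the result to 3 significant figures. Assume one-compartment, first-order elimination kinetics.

91.0 L

Vd = Dose / C₀ = 131.0 / 1.44 = 90.97 L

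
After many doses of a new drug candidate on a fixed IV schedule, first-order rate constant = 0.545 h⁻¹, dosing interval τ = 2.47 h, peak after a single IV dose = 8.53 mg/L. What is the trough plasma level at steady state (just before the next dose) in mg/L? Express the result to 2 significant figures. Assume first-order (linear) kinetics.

3.0 mg/L

e^(−kτ) = e^(−0.5450 × 2.47) = 0.2602
Accumulation ratio R = 1 / (1 − e^(−kτ)) = 1 / (1 − 0.2602) = 1.352
Steady-state trough = C₀ × R × e^(−kτ) = 8.53 × 1.352 × 0.2602 = 3.001 mg/L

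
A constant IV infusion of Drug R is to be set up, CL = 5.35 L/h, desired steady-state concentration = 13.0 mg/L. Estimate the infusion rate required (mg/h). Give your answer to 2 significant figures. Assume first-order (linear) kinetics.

At steady state, infusion rate R₀ = Css × CL = 13.0 × 5.350 = 69.55 mg/h

70 mg/h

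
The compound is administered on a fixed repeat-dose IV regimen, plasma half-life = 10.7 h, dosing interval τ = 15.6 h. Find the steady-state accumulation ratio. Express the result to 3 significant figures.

k = ln2 / t½ = 0.693147 / 10.7 = 0.06478 h⁻¹
e^(−kτ) = e^(−0.06478 × 15.6) = 0.3640
Accumulation ratio R = 1 / (1 − e^(−kτ)) = 1 / (1 − 0.3640) = 1.572

1.57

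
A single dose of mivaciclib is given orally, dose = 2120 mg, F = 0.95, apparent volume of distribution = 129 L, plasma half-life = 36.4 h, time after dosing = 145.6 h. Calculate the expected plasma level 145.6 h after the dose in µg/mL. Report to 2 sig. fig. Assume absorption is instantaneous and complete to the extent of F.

Amount reaching circulation = F × Dose = 0.95 × 2120 = 2014 mg
C₀ = F·Dose / Vd = 2014 / 129 = 15.61 mg/L
k = ln2 / t½ = 0.693147 / 36.4 = 0.01904 h⁻¹
t / t½ = 145.6 / 36.4 = 4 half-lives
C = C₀ × (1/2)^4 = 15.61 × 0.06250 = 0.9756 mg/L
(0.9756 mg/L = 0.9756 µg/mL)

0.98 µg/mL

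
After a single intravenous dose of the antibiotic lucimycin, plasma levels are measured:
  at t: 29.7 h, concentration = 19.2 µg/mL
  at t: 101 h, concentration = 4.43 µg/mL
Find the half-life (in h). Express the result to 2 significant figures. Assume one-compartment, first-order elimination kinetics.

k = ln(C₁/C₂) / (t₂ − t₁) = ln(19.2/4.43) / (101 − 29.7)
  = 1.467 / 71.30 = 0.02058 h⁻¹
t½ = ln2 / k = 0.693147 / 0.02058 = 33.68 h

34 h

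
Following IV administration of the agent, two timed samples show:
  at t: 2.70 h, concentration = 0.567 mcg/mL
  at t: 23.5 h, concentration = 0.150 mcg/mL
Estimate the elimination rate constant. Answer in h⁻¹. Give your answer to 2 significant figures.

0.064 h⁻¹

k = ln(C₁/C₂) / (t₂ − t₁) = ln(0.567/0.150) / (23.5 − 2.70)
  = 1.330 / 20.80 = 0.06394 h⁻¹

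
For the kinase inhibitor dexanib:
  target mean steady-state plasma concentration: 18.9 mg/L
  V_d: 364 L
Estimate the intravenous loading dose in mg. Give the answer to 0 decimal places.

6880 mg

LD = Css × Vd = 18.9 × 364 = 6880 mg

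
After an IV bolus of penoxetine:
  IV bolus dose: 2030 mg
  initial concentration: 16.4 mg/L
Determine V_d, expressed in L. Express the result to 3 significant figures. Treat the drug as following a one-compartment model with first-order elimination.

124 L

Vd = Dose / C₀ = 2030 / 16.4 = 123.8 L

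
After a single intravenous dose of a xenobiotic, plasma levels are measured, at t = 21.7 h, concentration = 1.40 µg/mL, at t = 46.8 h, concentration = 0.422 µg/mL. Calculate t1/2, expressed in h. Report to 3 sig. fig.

14.5 h

k = ln(C₁/C₂) / (t₂ − t₁) = ln(1.40/0.422) / (46.8 − 21.7)
  = 1.199 / 25.10 = 0.04777 h⁻¹
t½ = ln2 / k = 0.693147 / 0.04777 = 14.51 h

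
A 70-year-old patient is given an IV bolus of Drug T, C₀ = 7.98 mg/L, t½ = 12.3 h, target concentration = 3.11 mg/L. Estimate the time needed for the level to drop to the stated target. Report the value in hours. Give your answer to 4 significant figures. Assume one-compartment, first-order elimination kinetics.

16.72 h

k = ln2 / t½ = 0.693147 / 12.3 = 0.05635 h⁻¹
t = ln(C₀ / C) / k = ln(7.980 / 3.11) / 0.05635
  = ln(2.566) / 0.05635 = 0.9423 / 0.05635 = 16.72 h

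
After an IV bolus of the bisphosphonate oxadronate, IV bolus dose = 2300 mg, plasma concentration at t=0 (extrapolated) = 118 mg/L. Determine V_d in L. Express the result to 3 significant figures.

Vd = Dose / C₀ = 2300 / 118 = 19.49 L

19.5 L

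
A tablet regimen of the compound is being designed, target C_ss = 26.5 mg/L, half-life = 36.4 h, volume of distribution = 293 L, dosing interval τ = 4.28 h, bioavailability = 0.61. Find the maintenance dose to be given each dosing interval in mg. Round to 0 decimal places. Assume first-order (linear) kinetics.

1037 mg

k = ln2 / t½ = 0.693147 / 36.4 = 0.01904 h⁻¹
CL = k × Vd = 0.01904 × 293 = 5.579 L/h
At steady state, F × (Dose/τ) = Css × CL.
Dose = Css × CL × τ / F = 26.5 × 5.579 × 4.28 / 0.61 = 1037 mg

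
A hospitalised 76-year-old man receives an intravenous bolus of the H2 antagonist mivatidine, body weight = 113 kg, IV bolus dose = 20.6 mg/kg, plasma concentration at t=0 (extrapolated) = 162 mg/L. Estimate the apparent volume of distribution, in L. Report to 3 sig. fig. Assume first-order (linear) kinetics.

Dose = 20.6 × 113 = 2328 mg
Vd = Dose / C₀ = 2328 / 162 = 14.37 L

14.4 L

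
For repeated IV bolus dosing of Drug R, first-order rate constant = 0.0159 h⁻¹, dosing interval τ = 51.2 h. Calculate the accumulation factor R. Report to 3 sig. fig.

1.80

e^(−kτ) = e^(−0.01590 × 51.2) = 0.4430
Accumulation ratio R = 1 / (1 − e^(−kτ)) = 1 / (1 − 0.4430) = 1.795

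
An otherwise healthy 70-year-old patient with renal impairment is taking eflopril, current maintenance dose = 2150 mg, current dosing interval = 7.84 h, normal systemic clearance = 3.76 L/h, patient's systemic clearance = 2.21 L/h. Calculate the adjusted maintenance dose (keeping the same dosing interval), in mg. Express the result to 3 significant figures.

To keep the same average steady-state level, dosing rate must scale with clearance.
CL ratio = 2.21 / 3.76 = 0.5878
New dose (same interval) = 2150 × 0.5878 = 1264 mg

1260 mg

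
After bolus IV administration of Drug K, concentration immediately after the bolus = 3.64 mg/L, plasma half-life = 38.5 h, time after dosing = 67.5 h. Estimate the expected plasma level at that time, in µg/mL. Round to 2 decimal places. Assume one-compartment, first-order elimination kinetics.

1.08 µg/mL

k = ln2 / t½ = 0.693147 / 38.5 = 0.01800 h⁻¹
C = C₀ · e^(−k·t) = 3.640 × e^(−0.01800 × 67.5)
  = 3.640 × 0.2967 = 1.080 mg/L
(1.080 mg/L = 1.080 µg/mL)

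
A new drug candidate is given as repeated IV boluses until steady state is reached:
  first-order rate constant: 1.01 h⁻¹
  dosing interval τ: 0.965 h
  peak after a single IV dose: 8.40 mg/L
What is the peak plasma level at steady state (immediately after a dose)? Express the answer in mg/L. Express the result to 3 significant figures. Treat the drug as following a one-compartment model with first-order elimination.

13.5 mg/L

e^(−kτ) = e^(−1.010 × 0.965) = 0.3773
Accumulation ratio R = 1 / (1 − e^(−kτ)) = 1 / (1 − 0.3773) = 1.606
Steady-state peak = C₀ × R = 8.40 × 1.606 = 13.49 mg/L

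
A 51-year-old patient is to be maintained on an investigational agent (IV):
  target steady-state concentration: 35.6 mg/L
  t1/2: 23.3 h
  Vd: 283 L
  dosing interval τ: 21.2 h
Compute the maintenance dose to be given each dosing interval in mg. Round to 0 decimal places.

6354 mg

k = ln2 / t½ = 0.693147 / 23.3 = 0.02975 h⁻¹
CL = k × Vd = 0.02975 × 283 = 8.419 L/h
At steady state, Dose/τ = Css × CL.
Dose = Css × CL × τ = 35.6 × 8.419 × 21.2 = 6354 mg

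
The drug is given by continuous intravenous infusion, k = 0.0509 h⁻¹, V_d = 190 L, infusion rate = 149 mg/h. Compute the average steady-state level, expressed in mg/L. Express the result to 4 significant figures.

CL = k × Vd = 0.05090 × 190 = 9.671 L/h
At steady state Css = R₀ / CL = 149 / 9.671 = 15.41 mg/L

15.41 mg/L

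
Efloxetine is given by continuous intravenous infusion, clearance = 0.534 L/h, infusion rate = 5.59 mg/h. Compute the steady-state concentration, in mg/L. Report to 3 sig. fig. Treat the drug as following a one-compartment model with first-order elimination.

At steady state Css = R₀ / CL = 5.59 / 0.5340 = 10.47 mg/L

10.5 mg/L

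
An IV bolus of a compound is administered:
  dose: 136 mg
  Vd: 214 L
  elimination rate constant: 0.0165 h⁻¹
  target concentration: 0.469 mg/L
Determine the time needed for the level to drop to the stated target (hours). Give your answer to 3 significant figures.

18.4 h

C₀ = Dose / Vd = 136.0 / 214 = 0.6355 mg/L
t = ln(C₀ / C) / k = ln(0.6355 / 0.469) / 0.01650
  = ln(1.355) / 0.01650 = 0.3038 / 0.01650 = 18.41 h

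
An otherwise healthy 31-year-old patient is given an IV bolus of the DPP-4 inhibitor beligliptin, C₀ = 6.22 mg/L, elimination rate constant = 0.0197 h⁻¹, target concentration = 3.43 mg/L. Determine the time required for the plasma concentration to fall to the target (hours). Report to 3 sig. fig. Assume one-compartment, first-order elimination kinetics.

t = ln(C₀ / C) / k = ln(6.220 / 3.43) / 0.01970
  = ln(1.813) / 0.01970 = 0.5950 / 0.01970 = 30.20 h

30.2 h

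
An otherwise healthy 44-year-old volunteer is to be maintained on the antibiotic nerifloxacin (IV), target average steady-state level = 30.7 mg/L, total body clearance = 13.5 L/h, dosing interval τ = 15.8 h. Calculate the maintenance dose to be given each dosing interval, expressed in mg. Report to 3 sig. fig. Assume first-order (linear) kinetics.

At steady state, Dose/τ = Css × CL.
Dose = Css × CL × τ = 30.7 × 13.50 × 15.8 = 6548 mg

6550 mg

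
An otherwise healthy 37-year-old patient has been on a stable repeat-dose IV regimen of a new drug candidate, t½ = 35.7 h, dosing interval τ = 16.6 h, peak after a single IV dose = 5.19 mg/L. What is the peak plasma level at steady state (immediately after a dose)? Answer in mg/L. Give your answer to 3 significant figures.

k = ln2 / t½ = 0.693147 / 35.7 = 0.01942 h⁻¹
e^(−kτ) = e^(−0.01942 × 16.6) = 0.7244
Accumulation ratio R = 1 / (1 − e^(−kτ)) = 1 / (1 − 0.7244) = 3.628
Steady-state peak = C₀ × R = 5.19 × 3.628 = 18.83 mg/L

18.8 mg/L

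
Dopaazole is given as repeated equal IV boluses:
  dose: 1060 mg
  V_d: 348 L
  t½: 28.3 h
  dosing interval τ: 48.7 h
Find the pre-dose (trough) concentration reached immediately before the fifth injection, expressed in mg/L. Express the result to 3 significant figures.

C₀ per dose = Dose / Vd = 1060 / 348 = 3.046 mg/L
k = ln2 / t½ = 0.693147 / 28.3 = 0.02449 h⁻¹
Fraction remaining after one interval: r = e^(−kτ) = e^(−0.02449 × 48.7) = 0.3034
Before dose 5, 4 doses have been given (aged 1τ, 2τ, 3τ, 4τ).
C_trough = C₀ × (r + r² + … + r^4) = C₀ × r(1−r^4)/(1−r)
        = 3.046 × 0.3034 × (1 − 0.008473) / (1 − 0.3034) = 1.315 mg/L

1.32 mg/L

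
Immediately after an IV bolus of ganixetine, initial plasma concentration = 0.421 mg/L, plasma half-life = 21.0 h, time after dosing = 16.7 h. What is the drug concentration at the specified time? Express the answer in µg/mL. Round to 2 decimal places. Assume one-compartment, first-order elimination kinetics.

0.24 µg/mL

k = ln2 / t½ = 0.693147 / 21.0 = 0.03301 h⁻¹
C = C₀ · e^(−k·t) = 0.4210 × e^(−0.03301 × 16.7)
  = 0.4210 × 0.5762 = 0.2426 mg/L
(0.2426 mg/L = 0.2426 µg/mL)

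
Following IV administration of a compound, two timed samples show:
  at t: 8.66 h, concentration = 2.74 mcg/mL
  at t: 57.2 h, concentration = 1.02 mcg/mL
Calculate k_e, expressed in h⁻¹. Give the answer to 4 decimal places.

0.0204 h⁻¹

k = ln(C₁/C₂) / (t₂ − t₁) = ln(2.74/1.02) / (57.2 − 8.66)
  = 0.9882 / 48.54 = 0.02036 h⁻¹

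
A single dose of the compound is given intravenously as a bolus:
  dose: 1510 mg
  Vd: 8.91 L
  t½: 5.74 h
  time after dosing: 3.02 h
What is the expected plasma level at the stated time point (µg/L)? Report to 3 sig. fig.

118000 µg/L

C₀ = Dose / Vd = 1510 / 8.91 = 169.5 mg/L
k = ln2 / t½ = 0.693147 / 5.74 = 0.1208 h⁻¹
C = C₀ · e^(−k·t) = 169.5 × e^(−0.1208 × 3.02)
  = 169.5 × 0.6943 = 117.7 mg/L
Convert: 117.7 mg/L × 1000 = 117700 µg/L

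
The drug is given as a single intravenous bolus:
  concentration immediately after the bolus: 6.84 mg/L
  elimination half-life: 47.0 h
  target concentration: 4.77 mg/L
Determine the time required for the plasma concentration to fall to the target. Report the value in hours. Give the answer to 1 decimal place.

k = ln2 / t½ = 0.693147 / 47.0 = 0.01475 h⁻¹
t = ln(C₀ / C) / k = ln(6.840 / 4.77) / 0.01475
  = ln(1.434) / 0.01475 = 0.3605 / 0.01475 = 24.44 h

24.4 h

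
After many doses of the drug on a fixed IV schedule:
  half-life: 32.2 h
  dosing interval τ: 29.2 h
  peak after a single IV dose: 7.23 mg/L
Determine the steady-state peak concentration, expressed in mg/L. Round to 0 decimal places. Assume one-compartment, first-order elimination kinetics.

k = ln2 / t½ = 0.693147 / 32.2 = 0.02153 h⁻¹
e^(−kτ) = e^(−0.02153 × 29.2) = 0.5333
Accumulation ratio R = 1 / (1 − e^(−kτ)) = 1 / (1 − 0.5333) = 2.143
Steady-state peak = C₀ × R = 7.23 × 2.143 = 15.49 mg/L

15 mg/L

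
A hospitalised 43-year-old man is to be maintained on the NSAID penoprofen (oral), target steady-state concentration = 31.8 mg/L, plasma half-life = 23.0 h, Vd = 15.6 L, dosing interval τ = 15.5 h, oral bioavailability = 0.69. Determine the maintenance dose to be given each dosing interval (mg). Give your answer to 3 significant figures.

k = ln2 / t½ = 0.693147 / 23.0 = 0.03014 h⁻¹
CL = k × Vd = 0.03014 × 15.6 = 0.4702 L/h
At steady state, F × (Dose/τ) = Css × CL.
Dose = Css × CL × τ / F = 31.8 × 0.4702 × 15.5 / 0.69 = 335.9 mg

336 mg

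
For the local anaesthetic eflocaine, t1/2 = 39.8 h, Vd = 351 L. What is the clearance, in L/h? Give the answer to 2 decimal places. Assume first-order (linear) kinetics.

k = ln2 / t½ = 0.693147 / 39.8 = 0.01742 h⁻¹
CL = k × Vd = 0.01742 × 351 = 6.114 L/h

6.11 L/h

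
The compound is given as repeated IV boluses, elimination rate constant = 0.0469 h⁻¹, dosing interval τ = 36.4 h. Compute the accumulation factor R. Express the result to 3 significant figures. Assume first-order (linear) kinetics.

1.22

e^(−kτ) = e^(−0.04690 × 36.4) = 0.1814
Accumulation ratio R = 1 / (1 − e^(−kτ)) = 1 / (1 − 0.1814) = 1.222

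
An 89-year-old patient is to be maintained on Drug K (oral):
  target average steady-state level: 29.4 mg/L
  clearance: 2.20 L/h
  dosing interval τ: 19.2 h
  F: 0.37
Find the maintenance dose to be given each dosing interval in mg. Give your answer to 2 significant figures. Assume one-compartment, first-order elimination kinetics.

At steady state, F × (Dose/τ) = Css × CL.
Dose = Css × CL × τ / F = 29.4 × 2.200 × 19.2 / 0.37 = 3356 mg

3400 mg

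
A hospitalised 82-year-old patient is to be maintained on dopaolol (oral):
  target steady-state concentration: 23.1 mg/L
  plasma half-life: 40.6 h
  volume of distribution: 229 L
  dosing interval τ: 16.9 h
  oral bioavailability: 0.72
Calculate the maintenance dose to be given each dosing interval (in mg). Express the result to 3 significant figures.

k = ln2 / t½ = 0.693147 / 40.6 = 0.01707 h⁻¹
CL = k × Vd = 0.01707 × 229 = 3.909 L/h
At steady state, F × (Dose/τ) = Css × CL.
Dose = Css × CL × τ / F = 23.1 × 3.909 × 16.9 / 0.72 = 2119 mg

2120 mg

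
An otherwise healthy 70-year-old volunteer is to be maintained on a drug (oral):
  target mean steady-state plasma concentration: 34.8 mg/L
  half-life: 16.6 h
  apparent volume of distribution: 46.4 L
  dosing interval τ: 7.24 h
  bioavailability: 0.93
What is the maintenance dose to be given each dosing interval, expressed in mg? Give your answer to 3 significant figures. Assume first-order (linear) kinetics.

525 mg

k = ln2 / t½ = 0.693147 / 16.6 = 0.04176 h⁻¹
CL = k × Vd = 0.04176 × 46.4 = 1.938 L/h
At steady state, F × (Dose/τ) = Css × CL.
Dose = Css × CL × τ / F = 34.8 × 1.938 × 7.24 / 0.93 = 525.0 mg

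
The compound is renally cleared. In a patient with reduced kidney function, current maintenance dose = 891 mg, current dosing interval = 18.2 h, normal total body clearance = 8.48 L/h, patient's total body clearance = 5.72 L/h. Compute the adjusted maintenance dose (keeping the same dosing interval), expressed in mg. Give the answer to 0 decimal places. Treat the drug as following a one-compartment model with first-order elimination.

601 mg

To keep the same average steady-state level, dosing rate must scale with clearance.
CL ratio = 5.72 / 8.48 = 0.6745
New dose (same interval) = 891 × 0.6745 = 601.0 mg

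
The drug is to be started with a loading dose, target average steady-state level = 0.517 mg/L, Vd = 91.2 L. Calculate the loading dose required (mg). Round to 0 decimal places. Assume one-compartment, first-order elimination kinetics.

47 mg

LD = Css × Vd = 0.517 × 91.2 = 47.15 mg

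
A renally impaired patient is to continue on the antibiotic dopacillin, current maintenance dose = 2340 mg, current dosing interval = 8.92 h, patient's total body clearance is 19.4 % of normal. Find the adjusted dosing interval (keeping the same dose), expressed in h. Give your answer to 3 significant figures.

46.0 h

To keep the same average steady-state level, dosing rate must scale with clearance.
CL ratio = 19.4 / 100 = 0.1940
New interval (same dose) = 8.92 / 0.1940 = 45.98 h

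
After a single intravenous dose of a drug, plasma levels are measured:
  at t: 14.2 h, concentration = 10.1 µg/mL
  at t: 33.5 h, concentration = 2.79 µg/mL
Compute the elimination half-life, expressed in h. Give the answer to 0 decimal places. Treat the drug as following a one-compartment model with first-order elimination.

10 h

k = ln(C₁/C₂) / (t₂ − t₁) = ln(10.1/2.79) / (33.5 − 14.2)
  = 1.286 / 19.30 = 0.06663 h⁻¹
t½ = ln2 / k = 0.693147 / 0.06663 = 10.40 h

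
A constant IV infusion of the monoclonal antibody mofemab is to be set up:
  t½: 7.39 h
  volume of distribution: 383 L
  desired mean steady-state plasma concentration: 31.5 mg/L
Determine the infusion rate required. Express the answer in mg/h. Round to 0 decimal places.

1132 mg/h

k = ln2 / t½ = 0.693147 / 7.39 = 0.09380 h⁻¹
CL = k × Vd = 0.09380 × 383 = 35.93 L/h
At steady state, infusion rate R₀ = Css × CL = 31.5 × 35.93 = 1132 mg/h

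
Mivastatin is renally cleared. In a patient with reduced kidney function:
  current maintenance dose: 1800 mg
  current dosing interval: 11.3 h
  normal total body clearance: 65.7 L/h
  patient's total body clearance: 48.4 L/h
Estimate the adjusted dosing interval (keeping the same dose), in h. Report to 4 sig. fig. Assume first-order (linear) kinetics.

15.34 h

To keep the same average steady-state level, dosing rate must scale with clearance.
CL ratio = 48.4 / 65.7 = 0.7367
New interval (same dose) = 11.3 / 0.7367 = 15.34 h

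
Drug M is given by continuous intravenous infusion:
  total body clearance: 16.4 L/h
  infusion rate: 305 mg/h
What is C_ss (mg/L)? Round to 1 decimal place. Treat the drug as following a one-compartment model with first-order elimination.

At steady state Css = R₀ / CL = 305 / 16.40 = 18.60 mg/L

18.6 mg/L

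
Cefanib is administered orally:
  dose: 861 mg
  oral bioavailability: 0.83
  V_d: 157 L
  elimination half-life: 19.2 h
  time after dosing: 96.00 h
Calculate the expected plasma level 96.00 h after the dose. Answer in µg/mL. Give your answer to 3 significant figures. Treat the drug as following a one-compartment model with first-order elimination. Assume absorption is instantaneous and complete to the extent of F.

0.142 µg/mL

Amount reaching circulation = F × Dose = 0.83 × 861.0 = 714.6 mg
C₀ = F·Dose / Vd = 714.6 / 157 = 4.552 mg/L
k = ln2 / t½ = 0.693147 / 19.2 = 0.03610 h⁻¹
t / t½ = 96.00 / 19.2 = 5 half-lives
C = C₀ × (1/2)^5 = 4.552 × 0.03125 = 0.1423 mg/L
(0.1423 mg/L = 0.1423 µg/mL)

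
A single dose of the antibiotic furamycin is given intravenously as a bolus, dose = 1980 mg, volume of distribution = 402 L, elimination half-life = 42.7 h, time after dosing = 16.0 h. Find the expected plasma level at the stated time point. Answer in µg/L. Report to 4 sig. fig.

3799 µg/L

C₀ = Dose / Vd = 1980 / 402 = 4.925 mg/L
k = ln2 / t½ = 0.693147 / 42.7 = 0.01623 h⁻¹
C = C₀ · e^(−k·t) = 4.925 × e^(−0.01623 × 16.0)
  = 4.925 × 0.7713 = 3.799 mg/L
Convert: 3.799 mg/L × 1000 = 3799 µg/L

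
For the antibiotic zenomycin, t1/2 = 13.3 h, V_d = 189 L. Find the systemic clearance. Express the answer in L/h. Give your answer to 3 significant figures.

k = ln2 / t½ = 0.693147 / 13.3 = 0.05212 h⁻¹
CL = k × Vd = 0.05212 × 189 = 9.851 L/h

9.85 L/h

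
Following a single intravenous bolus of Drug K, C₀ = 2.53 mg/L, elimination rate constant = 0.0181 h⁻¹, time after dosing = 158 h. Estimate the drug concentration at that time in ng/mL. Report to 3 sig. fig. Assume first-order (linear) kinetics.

C = C₀ · e^(−k·t) = 2.530 × e^(−0.01810 × 158)
  = 2.530 × 0.05728 = 0.1449 mg/L
Convert: 0.1449 mg/L × 1000 = 144.9 ng/mL

145 ng/mL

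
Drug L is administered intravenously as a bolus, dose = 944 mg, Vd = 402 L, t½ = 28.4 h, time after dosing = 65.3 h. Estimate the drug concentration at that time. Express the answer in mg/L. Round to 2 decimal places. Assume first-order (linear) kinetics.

C₀ = Dose / Vd = 944.0 / 402 = 2.348 mg/L
k = ln2 / t½ = 0.693147 / 28.4 = 0.02441 h⁻¹
C = C₀ · e^(−k·t) = 2.348 × e^(−0.02441 × 65.3)
  = 2.348 × 0.2031 = 0.4769 mg/L

0.48 mg/L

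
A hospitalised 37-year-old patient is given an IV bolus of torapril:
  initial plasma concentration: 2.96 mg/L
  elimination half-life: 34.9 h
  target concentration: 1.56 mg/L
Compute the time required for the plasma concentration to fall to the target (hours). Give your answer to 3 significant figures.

k = ln2 / t½ = 0.693147 / 34.9 = 0.01986 h⁻¹
t = ln(C₀ / C) / k = ln(2.960 / 1.56) / 0.01986
  = ln(1.897) / 0.01986 = 0.6403 / 0.01986 = 32.24 h

32.2 h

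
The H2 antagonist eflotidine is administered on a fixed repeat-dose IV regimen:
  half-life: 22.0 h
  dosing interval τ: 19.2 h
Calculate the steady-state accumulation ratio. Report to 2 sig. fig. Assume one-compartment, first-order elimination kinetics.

k = ln2 / t½ = 0.693147 / 22.0 = 0.03151 h⁻¹
e^(−kτ) = e^(−0.03151 × 19.2) = 0.5461
Accumulation ratio R = 1 / (1 − e^(−kτ)) = 1 / (1 − 0.5461) = 2.203

2.2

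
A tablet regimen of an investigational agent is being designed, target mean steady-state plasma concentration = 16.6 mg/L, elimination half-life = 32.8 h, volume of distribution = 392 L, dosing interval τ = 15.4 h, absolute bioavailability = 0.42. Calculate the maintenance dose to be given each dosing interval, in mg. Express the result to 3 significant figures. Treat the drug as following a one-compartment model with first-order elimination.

k = ln2 / t½ = 0.693147 / 32.8 = 0.02113 h⁻¹
CL = k × Vd = 0.02113 × 392 = 8.283 L/h
At steady state, F × (Dose/τ) = Css × CL.
Dose = Css × CL × τ / F = 16.6 × 8.283 × 15.4 / 0.42 = 5042 mg

5040 mg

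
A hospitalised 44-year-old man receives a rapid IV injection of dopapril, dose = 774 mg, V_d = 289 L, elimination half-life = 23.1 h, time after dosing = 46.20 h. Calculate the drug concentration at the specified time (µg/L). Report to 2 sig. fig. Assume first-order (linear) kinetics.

670 µg/L

C₀ = Dose / Vd = 774.0 / 289 = 2.678 mg/L
k = ln2 / t½ = 0.693147 / 23.1 = 0.03001 h⁻¹
t / t½ = 46.20 / 23.1 = 2 half-lives
C = C₀ × (1/2)^2 = 2.678 × 0.2500 = 0.6695 mg/L
Convert: 0.6695 mg/L × 1000 = 669.5 µg/L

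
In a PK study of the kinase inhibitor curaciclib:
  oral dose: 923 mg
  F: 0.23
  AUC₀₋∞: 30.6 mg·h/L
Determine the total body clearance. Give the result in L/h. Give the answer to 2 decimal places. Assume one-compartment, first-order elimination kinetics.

6.94 L/h

CL = F·Dose / AUC = 0.23 × 923 / 30.6 = 6.938 L/h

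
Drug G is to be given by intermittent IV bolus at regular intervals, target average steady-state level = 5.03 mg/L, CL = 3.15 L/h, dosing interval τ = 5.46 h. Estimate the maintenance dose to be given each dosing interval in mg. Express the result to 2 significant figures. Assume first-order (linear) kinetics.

At steady state, Dose/τ = Css × CL.
Dose = Css × CL × τ = 5.03 × 3.150 × 5.46 = 86.51 mg

87 mg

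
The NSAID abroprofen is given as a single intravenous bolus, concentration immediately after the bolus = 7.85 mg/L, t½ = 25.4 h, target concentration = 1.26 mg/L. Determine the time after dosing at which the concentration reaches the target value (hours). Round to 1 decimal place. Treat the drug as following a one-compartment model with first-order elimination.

67.0 h

k = ln2 / t½ = 0.693147 / 25.4 = 0.02729 h⁻¹
t = ln(C₀ / C) / k = ln(7.850 / 1.26) / 0.02729
  = ln(6.230) / 0.02729 = 1.829 / 0.02729 = 67.02 h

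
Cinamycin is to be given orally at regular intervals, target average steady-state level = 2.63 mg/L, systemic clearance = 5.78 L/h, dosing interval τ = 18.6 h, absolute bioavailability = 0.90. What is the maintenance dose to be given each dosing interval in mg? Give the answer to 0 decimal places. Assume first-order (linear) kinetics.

314 mg

At steady state, F × (Dose/τ) = Css × CL.
Dose = Css × CL × τ / F = 2.63 × 5.780 × 18.6 / 0.90 = 314.2 mg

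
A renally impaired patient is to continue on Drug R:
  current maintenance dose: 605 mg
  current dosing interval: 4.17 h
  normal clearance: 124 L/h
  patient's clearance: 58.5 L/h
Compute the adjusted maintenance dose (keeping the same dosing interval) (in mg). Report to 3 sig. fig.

To keep the same average steady-state level, dosing rate must scale with clearance.
CL ratio = 58.5 / 124 = 0.4718
New dose (same interval) = 605 × 0.4718 = 285.4 mg

285 mg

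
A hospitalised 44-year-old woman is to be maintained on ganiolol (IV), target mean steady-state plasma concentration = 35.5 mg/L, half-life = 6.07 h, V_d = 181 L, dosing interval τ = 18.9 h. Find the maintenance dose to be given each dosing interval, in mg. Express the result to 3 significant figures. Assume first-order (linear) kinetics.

13900 mg

k = ln2 / t½ = 0.693147 / 6.07 = 0.1142 h⁻¹
CL = k × Vd = 0.1142 × 181 = 20.67 L/h
At steady state, Dose/τ = Css × CL.
Dose = Css × CL × τ = 35.5 × 20.67 × 18.9 = 13870 mg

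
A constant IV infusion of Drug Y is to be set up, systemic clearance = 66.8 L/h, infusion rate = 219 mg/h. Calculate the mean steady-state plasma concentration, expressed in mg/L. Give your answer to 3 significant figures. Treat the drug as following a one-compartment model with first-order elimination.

3.28 mg/L

At steady state Css = R₀ / CL = 219 / 66.80 = 3.278 mg/L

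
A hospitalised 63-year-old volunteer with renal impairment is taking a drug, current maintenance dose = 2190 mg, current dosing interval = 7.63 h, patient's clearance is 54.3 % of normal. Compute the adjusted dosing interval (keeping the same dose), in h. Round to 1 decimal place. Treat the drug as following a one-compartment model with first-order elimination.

To keep the same average steady-state level, dosing rate must scale with clearance.
CL ratio = 54.3 / 100 = 0.5430
New interval (same dose) = 7.63 / 0.5430 = 14.05 h

14.1 h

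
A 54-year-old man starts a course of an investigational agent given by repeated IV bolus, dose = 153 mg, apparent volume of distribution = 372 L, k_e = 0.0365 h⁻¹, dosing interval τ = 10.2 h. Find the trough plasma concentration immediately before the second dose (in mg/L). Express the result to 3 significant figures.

C₀ per dose = Dose / Vd = 153 / 372 = 0.4113 mg/L
Fraction remaining after one interval: r = e^(−kτ) = e^(−0.03650 × 10.2) = 0.6891
Before dose 2, 1 dose has been given (aged 1τ).
C_trough = C₀ × r = 0.4113 × 0.6891 = 0.2834 mg/L

0.283 mg/L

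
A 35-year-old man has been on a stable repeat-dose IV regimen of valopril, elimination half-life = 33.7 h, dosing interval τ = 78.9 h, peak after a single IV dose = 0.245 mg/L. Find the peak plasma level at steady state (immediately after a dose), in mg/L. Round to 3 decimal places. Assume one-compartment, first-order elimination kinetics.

0.305 mg/L

k = ln2 / t½ = 0.693147 / 33.7 = 0.02057 h⁻¹
e^(−kτ) = e^(−0.02057 × 78.9) = 0.1973
Accumulation ratio R = 1 / (1 − e^(−kτ)) = 1 / (1 − 0.1973) = 1.246
Steady-state peak = C₀ × R = 0.245 × 1.246 = 0.3053 mg/L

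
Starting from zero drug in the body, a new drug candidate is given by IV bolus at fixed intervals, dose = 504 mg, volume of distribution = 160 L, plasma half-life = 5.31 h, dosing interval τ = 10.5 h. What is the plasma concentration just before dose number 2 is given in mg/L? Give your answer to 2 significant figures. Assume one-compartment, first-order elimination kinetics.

0.80 mg/L

C₀ per dose = Dose / Vd = 504 / 160 = 3.150 mg/L
k = ln2 / t½ = 0.693147 / 5.31 = 0.1305 h⁻¹
Fraction remaining after one interval: r = e^(−kτ) = e^(−0.1305 × 10.5) = 0.2540
Before dose 2, 1 dose has been given (aged 1τ).
C_trough = C₀ × r = 3.150 × 0.2540 = 0.8001 mg/L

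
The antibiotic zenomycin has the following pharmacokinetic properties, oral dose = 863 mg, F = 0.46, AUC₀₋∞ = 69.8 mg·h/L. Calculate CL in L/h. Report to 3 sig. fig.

CL = F·Dose / AUC = 0.46 × 863 / 69.8 = 5.687 L/h

5.69 L/h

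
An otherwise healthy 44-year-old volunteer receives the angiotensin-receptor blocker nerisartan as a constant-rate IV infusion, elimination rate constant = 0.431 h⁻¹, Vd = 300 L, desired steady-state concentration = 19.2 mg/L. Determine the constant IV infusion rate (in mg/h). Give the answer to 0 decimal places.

2483 mg/h

CL = k × Vd = 0.4310 × 300 = 129.3 L/h
At steady state, infusion rate R₀ = Css × CL = 19.2 × 129.3 = 2483 mg/h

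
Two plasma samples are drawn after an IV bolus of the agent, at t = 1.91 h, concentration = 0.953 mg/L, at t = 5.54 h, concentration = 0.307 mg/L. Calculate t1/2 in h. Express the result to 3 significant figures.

2.22 h

k = ln(C₁/C₂) / (t₂ − t₁) = ln(0.953/0.307) / (5.54 − 1.91)
  = 1.133 / 3.630 = 0.3121 h⁻¹
t½ = ln2 / k = 0.693147 / 0.3121 = 2.221 h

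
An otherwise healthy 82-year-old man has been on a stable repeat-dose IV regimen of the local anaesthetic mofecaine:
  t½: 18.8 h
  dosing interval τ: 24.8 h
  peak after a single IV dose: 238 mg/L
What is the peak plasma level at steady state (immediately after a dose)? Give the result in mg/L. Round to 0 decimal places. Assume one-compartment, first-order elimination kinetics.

k = ln2 / t½ = 0.693147 / 18.8 = 0.03687 h⁻¹
e^(−kτ) = e^(−0.03687 × 24.8) = 0.4008
Accumulation ratio R = 1 / (1 − e^(−kτ)) = 1 / (1 − 0.4008) = 1.669
Steady-state peak = C₀ × R = 238 × 1.669 = 397.2 mg/L

397 mg/L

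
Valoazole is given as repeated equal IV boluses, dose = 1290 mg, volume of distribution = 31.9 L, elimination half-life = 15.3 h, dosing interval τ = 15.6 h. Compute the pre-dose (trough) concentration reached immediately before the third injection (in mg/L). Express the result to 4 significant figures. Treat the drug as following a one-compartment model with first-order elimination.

29.79 mg/L

C₀ per dose = Dose / Vd = 1290 / 31.9 = 40.44 mg/L
k = ln2 / t½ = 0.693147 / 15.3 = 0.04530 h⁻¹
Fraction remaining after one interval: r = e^(−kτ) = e^(−0.04530 × 15.6) = 0.4933
Before dose 3, 2 doses have been given (aged 1τ, 2τ).
C_trough = C₀ × (r + r²) = 40.44 × (0.4933 + 0.2433) = 29.79 mg/L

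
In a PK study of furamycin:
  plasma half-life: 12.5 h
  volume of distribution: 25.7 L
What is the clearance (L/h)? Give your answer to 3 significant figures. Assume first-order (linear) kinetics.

1.43 L/h

k = ln2 / t½ = 0.693147 / 12.5 = 0.05545 h⁻¹
CL = k × Vd = 0.05545 × 25.7 = 1.425 L/h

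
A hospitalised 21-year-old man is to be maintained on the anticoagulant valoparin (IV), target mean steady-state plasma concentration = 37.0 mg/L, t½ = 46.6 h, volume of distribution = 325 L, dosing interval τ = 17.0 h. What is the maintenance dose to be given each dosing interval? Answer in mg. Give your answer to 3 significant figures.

k = ln2 / t½ = 0.693147 / 46.6 = 0.01487 h⁻¹
CL = k × Vd = 0.01487 × 325 = 4.833 L/h
At steady state, Dose/τ = Css × CL.
Dose = Css × CL × τ = 37.0 × 4.833 × 17.0 = 3040 mg

3040 mg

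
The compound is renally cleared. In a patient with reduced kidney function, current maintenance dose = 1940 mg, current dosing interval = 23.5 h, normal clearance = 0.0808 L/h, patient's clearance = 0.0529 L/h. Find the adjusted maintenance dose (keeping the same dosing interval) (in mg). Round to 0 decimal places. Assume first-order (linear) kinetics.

To keep the same average steady-state level, dosing rate must scale with clearance.
CL ratio = 0.0529 / 0.0808 = 0.6547
New dose (same interval) = 1940 × 0.6547 = 1270 mg

1270 mg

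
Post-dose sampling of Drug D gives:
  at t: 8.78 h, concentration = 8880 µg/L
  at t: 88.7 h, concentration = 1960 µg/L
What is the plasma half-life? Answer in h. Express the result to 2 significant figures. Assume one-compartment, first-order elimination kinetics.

k = ln(C₁/C₂) / (t₂ − t₁) = ln(8880/1960) / (88.7 − 8.78)
  = 1.511 / 79.92 = 0.01891 h⁻¹
t½ = ln2 / k = 0.693147 / 0.01891 = 36.66 h

37 h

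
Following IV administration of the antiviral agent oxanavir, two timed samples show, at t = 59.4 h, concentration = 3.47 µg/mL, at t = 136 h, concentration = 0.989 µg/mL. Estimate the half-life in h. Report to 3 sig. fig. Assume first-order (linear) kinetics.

k = ln(C₁/C₂) / (t₂ − t₁) = ln(3.47/0.989) / (136 − 59.4)
  = 1.255 / 76.60 = 0.01638 h⁻¹
t½ = ln2 / k = 0.693147 / 0.01638 = 42.32 h

42.3 h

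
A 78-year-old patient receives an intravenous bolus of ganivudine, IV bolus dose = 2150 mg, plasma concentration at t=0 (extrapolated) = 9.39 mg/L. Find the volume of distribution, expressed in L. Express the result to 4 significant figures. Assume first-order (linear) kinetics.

229.0 L

Vd = Dose / C₀ = 2150 / 9.39 = 229.0 L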